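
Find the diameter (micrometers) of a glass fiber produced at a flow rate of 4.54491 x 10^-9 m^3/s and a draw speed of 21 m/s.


Cross-sectional area from continuity:
  A = Q / v = 4.54491 x 10^-9 / 21 = 2.164243 x 10^-10 m^2
Diameter from circular cross-section:
  d = sqrt(4A / pi) * 10^6 (m -> um)
  d = sqrt(4 * 2.164243 x 10^-10 / pi) * 10^6 = 16.6 um

16.6 um


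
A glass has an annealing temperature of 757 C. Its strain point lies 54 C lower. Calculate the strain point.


Strain point = annealing point - difference:
  T_strain = 757 - 54 = 703 C

703 C


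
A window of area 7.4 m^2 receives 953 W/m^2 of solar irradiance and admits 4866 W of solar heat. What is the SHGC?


Rearrange Q = Area * SHGC * Irradiance:
  SHGC = Q / (Area * Irradiance)
  SHGC = 4866 / (7.4 * 953) = 0.69

0.69


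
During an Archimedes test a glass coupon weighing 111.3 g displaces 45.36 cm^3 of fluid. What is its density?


Use the definition of density:
  rho = mass / volume
  rho = 111.3 / 45.36 = 2.454 g/cm^3

2.454 g/cm^3


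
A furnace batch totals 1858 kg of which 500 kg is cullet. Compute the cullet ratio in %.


Cullet ratio = (cullet mass / total batch mass) * 100
  Ratio = 500 / 1858 * 100 = 26.91%

26.91%


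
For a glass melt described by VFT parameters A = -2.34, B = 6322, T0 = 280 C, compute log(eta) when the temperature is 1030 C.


VFT equation: log(eta) = A + B / (T - T0)
  T - T0 = 1030 - 280 = 750
  B / (T - T0) = 6322 / 750 = 8.429
  log(eta) = -2.34 + 8.429 = 6.089

6.089


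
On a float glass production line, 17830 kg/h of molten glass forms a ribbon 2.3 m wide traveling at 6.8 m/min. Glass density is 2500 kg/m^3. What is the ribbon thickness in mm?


Ribbon cross-section from mass balance:
  Volume rate = throughput / density = 17830 / 2500 = 7.132 m^3/h
  thickness = volume rate / (speed * 60 * width), i.e.
  thickness = throughput / (60 * speed * width * density) * 1000
  thickness = 17830 / (60 * 6.8 * 2.3 * 2500) * 1000 = 7.6 mm

7.6 mm


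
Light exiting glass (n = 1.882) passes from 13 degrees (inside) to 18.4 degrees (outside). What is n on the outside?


Apply Snell's law: n1 * sin(theta1) = n2 * sin(theta2)
  n2 = n1 * sin(theta1) / sin(theta2)
  sin(13) = 0.224951
  sin(18.4) = 0.315649
  n2 = 1.882 * 0.224951 / 0.315649 = 1.3412

1.3412


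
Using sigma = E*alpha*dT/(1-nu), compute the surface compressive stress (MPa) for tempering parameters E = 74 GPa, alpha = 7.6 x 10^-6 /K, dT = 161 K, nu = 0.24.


Tempering stress: sigma = E * alpha * dT / (1 - nu)
  E (MPa) = 74 * 1000 = 74000
  Numerator = 74000 * (7.6 x 10^-6) * 161 = 90.5464
  Denominator = 1 - 0.24 = 0.76
  sigma = 90.5464 / 0.76 = 119.1 MPa

119.1 MPa


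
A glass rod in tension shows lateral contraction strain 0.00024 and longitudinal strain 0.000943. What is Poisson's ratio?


Poisson's ratio: nu = lateral strain / axial strain
  nu = 0.00024 / 0.000943 = 0.2545

0.2545


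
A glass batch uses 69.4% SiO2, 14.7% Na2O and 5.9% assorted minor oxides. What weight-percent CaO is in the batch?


Pieces sum to 100%:
  CaO = 100 - (SiO2 + Na2O + others)
  CaO = 100 - (69.4 + 14.7 + 5.9) = 10.0%

10.0%


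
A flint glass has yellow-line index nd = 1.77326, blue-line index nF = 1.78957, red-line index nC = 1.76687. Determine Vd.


Abbe number formula: Vd = (nd - 1) / (nF - nC)
  nd - 1 = 1.77326 - 1 = 0.77326
  nF - nC = 1.78957 - 1.76687 = 0.0227
  Vd = 0.77326 / 0.0227 = 34.06

34.06


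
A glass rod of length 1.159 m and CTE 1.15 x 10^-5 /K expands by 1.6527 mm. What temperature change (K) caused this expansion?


Rearrange dL = alpha * L0 * dT for dT:
  dT = dL / (alpha * L0)
  dL (m) = 1.6527 / 1000 = 0.0016527
  dT = 0.0016527 / ((1.15 x 10^-5) * 1.159) = 124.0 K

124.0 K


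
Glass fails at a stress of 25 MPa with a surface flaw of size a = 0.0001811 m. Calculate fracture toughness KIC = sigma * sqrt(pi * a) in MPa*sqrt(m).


Fracture toughness: KIC = sigma * sqrt(pi * a)
  pi * a = pi * 0.0001811 = 0.000568942
  sqrt(pi * a) = 0.023853
  KIC = 25 * 0.023853 = 0.596 MPa*sqrt(m)

0.596 MPa*sqrt(m)


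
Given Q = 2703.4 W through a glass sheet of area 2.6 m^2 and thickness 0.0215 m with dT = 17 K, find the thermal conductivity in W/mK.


Fourier's law rearranged: k = Q * t / (A * dT)
  Numerator = 2703.4 * 0.0215 = 58.1231
  Denominator = 2.6 * 17 = 44.2
  k = 58.1231 / 44.2 = 1.315 W/mK

1.315 W/mK


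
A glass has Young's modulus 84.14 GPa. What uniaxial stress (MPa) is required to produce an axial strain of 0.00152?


Rearrange E = sigma / epsilon:
  sigma = E * epsilon
  E (MPa) = 84.14 * 1000 = 84140
  sigma = 84140 * 0.00152 = 127.89 MPa

127.89 MPa


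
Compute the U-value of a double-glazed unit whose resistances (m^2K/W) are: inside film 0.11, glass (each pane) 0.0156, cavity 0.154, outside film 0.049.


Total thermal resistance (series):
  R_total = R_in + R_glass + R_air + R_glass + R_out
  R_total = 0.11 + 0.0156 + 0.154 + 0.0156 + 0.049 = 0.3442 m^2K/W
U-value = 1 / R_total = 1 / 0.3442 = 2.905 W/m^2K

2.905 W/m^2K


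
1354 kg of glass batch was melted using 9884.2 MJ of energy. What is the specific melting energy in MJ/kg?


Rearrange E = m * s for s:
  s = E / m
  s = 9884.2 / 1354 = 7.3 MJ/kg

7.3 MJ/kg


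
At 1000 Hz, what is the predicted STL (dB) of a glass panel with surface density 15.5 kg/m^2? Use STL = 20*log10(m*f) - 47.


Mass law: STL = 20 * log10(m * f) - 47
  m * f = 15.5 * 1000 = 15500
  log10(15500) = 4.19033
  STL = 20 * 4.19033 - 47 = 83.8066 - 47 = 36.8 dB

36.8 dB


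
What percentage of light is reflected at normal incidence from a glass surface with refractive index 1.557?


Fresnel reflectance at normal incidence:
  R = ((n - 1)/(n + 1))^2
  (n - 1)/(n + 1) = (1.557 - 1)/(1.557 + 1) = 0.217833
  R = 0.217833^2 = 0.0474512
  R(%) = 0.0474512 * 100 = 4.745%

4.745%


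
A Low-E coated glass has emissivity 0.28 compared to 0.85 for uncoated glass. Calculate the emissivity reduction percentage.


Percentage reduction = (1 - coated/uncoated) * 100
  Ratio = 0.28 / 0.85 = 0.3294
  Reduction = (1 - 0.3294) * 100 = 67.1%

67.1%


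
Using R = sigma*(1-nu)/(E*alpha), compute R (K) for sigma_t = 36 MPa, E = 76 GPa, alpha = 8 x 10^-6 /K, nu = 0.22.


Thermal shock resistance: R = sigma * (1 - nu) / (E * alpha)
  Numerator = 36 * (1 - 0.22) = 28.08
  Denominator = 76 * 1000 * (8 x 10^-6) = 0.608
  R = 28.08 / 0.608 = 46.2 K

46.2 K


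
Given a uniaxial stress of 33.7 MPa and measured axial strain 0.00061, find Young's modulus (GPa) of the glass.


Young's modulus: E = stress / strain
  E = 33.7 MPa / 0.00061 = 55245.9 MPa
Convert to GPa: 55245.9 / 1000 = 55.25 GPa

55.25 GPa


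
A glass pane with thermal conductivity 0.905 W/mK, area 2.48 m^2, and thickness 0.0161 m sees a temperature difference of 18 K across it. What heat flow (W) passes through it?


Fourier's law: Q = k * A * dT / t
  Q = 0.905 * 2.48 * 18 / 0.0161
  Q = 40.3992 / 0.0161 = 2509.3 W

2509.3 W


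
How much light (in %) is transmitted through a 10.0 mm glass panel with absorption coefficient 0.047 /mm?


Beer-Lambert law: T = exp(-alpha * thickness)
  exponent = -0.047 * 10.0 = -0.47
  T = exp(-0.47) = 0.625
  Percentage = 0.625 * 100 = 62.5%

62.5%


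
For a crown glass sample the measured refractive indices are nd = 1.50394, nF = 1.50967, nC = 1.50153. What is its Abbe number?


Abbe number formula: Vd = (nd - 1) / (nF - nC)
  nd - 1 = 1.50394 - 1 = 0.50394
  nF - nC = 1.50967 - 1.50153 = 0.00814
  Vd = 0.50394 / 0.00814 = 61.91

61.91


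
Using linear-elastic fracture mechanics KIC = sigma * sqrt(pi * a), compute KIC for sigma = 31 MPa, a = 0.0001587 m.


Fracture toughness: KIC = sigma * sqrt(pi * a)
  pi * a = pi * 0.0001587 = 0.000498571
  sqrt(pi * a) = 0.022329
  KIC = 31 * 0.022329 = 0.692 MPa*sqrt(m)

0.692 MPa*sqrt(m)


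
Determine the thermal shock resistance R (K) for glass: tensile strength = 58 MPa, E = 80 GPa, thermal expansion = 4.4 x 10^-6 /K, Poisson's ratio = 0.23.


Thermal shock resistance: R = sigma * (1 - nu) / (E * alpha)
  Numerator = 58 * (1 - 0.23) = 44.66
  Denominator = 80 * 1000 * (4.4 x 10^-6) = 0.352
  R = 44.66 / 0.352 = 126.9 K

126.9 K


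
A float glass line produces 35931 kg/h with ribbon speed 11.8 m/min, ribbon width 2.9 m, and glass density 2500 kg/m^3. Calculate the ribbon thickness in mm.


Ribbon cross-section from mass balance:
  Volume rate = throughput / density = 35931 / 2500 = 14.3724 m^3/h
  thickness = volume rate / (speed * 60 * width), i.e.
  thickness = throughput / (60 * speed * width * density) * 1000
  thickness = 35931 / (60 * 11.8 * 2.9 * 2500) * 1000 = 7.0 mm

7.0 mm


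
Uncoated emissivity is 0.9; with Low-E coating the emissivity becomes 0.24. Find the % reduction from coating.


Percentage reduction = (1 - coated/uncoated) * 100
  Ratio = 0.24 / 0.9 = 0.2667
  Reduction = (1 - 0.2667) * 100 = 73.3%

73.3%


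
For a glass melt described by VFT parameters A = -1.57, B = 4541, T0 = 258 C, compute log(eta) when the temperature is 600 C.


VFT equation: log(eta) = A + B / (T - T0)
  T - T0 = 600 - 258 = 342
  B / (T - T0) = 4541 / 342 = 13.278
  log(eta) = -1.57 + 13.278 = 11.708

11.708


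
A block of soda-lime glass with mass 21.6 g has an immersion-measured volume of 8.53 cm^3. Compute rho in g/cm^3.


Use the definition of density:
  rho = mass / volume
  rho = 21.6 / 8.53 = 2.532 g/cm^3

2.532 g/cm^3


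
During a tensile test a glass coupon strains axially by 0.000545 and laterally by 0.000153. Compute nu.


Poisson's ratio: nu = lateral strain / axial strain
  nu = 0.000153 / 0.000545 = 0.2807

0.2807


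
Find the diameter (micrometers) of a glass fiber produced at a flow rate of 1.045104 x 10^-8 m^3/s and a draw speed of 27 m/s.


Cross-sectional area from continuity:
  A = Q / v = 1.045104 x 10^-8 / 27 = 3.870756 x 10^-10 m^2
Diameter from circular cross-section:
  d = sqrt(4A / pi) * 10^6 (m -> um)
  d = sqrt(4 * 3.870756 x 10^-10 / pi) * 10^6 = 22.2 um

22.2 um


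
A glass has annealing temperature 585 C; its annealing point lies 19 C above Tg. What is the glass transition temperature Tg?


Rearrange T_anneal = Tg + offset for Tg:
  Tg = T_anneal - offset = 585 - 19 = 566 C

566 C


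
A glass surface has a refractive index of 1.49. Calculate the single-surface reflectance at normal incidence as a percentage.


Fresnel reflectance at normal incidence:
  R = ((n - 1)/(n + 1))^2
  (n - 1)/(n + 1) = (1.49 - 1)/(1.49 + 1) = 0.196787
  R = 0.196787^2 = 0.0387251
  R(%) = 0.0387251 * 100 = 3.873%

3.873%


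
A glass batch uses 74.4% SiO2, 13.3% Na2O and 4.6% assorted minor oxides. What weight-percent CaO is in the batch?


Pieces sum to 100%:
  CaO = 100 - (SiO2 + Na2O + others)
  CaO = 100 - (74.4 + 13.3 + 4.6) = 7.7%

7.7%


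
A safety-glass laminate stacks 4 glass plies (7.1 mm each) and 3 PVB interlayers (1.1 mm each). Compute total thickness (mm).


Total thickness = glass contribution + PVB contribution
  Glass: 4 * 7.1 = 28.4 mm
  PVB: 3 * 1.1 = 3.3 mm
  Total = 28.4 + 3.3 = 31.7 mm

31.7 mm


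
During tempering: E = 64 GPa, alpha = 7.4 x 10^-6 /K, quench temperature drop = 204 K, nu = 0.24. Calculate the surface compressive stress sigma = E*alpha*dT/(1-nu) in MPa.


Tempering stress: sigma = E * alpha * dT / (1 - nu)
  E (MPa) = 64 * 1000 = 64000
  Numerator = 64000 * (7.4 x 10^-6) * 204 = 96.6144
  Denominator = 1 - 0.24 = 0.76
  sigma = 96.6144 / 0.76 = 127.1 MPa

127.1 MPa


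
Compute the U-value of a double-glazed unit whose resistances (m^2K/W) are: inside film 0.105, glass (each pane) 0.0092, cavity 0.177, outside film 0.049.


Total thermal resistance (series):
  R_total = R_in + R_glass + R_air + R_glass + R_out
  R_total = 0.105 + 0.0092 + 0.177 + 0.0092 + 0.049 = 0.3494 m^2K/W
U-value = 1 / R_total = 1 / 0.3494 = 2.862 W/m^2K

2.862 W/m^2K


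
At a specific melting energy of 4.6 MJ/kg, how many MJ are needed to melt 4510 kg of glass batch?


Total energy = mass * specific energy
  E = 4510 * 4.6 = 20746 MJ

20746 MJ


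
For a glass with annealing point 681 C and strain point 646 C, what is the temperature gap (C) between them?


Gap = T_anneal - T_strain:
  gap = 681 - 646 = 35 C

35 C


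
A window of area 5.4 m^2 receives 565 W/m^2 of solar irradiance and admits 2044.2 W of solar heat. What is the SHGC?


Rearrange Q = Area * SHGC * Irradiance:
  SHGC = Q / (Area * Irradiance)
  SHGC = 2044.2 / (5.4 * 565) = 0.67

0.67


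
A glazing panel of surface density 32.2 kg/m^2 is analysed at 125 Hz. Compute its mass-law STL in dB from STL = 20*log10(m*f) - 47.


Mass law: STL = 20 * log10(m * f) - 47
  m * f = 32.2 * 125 = 4025
  log10(4025) = 3.60477
  STL = 20 * 3.60477 - 47 = 72.0954 - 47 = 25.1 dB

25.1 dB


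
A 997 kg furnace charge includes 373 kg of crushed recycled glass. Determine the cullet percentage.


Cullet ratio = (cullet mass / total batch mass) * 100
  Ratio = 373 / 997 * 100 = 37.41%

37.41%


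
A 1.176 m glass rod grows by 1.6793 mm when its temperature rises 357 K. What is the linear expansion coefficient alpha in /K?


Rearrange dL = alpha * L0 * dT for alpha:
  alpha = dL / (L0 * dT)
  alpha = (1.6793 / 1000) / (1.176 * 357) = 0.000004 /K = 4 x 10^-6 /K

4 x 10^-6 /K


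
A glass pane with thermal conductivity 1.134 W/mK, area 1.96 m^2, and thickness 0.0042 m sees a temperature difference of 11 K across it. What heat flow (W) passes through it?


Fourier's law: Q = k * A * dT / t
  Q = 1.134 * 1.96 * 11 / 0.0042
  Q = 24.44904 / 0.0042 = 5821.2 W

5821.2 W


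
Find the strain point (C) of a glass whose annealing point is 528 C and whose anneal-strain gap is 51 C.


Strain point = annealing point - difference:
  T_strain = 528 - 51 = 477 C

477 C


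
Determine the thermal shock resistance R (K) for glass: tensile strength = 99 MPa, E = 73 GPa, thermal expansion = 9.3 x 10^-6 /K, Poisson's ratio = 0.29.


Thermal shock resistance: R = sigma * (1 - nu) / (E * alpha)
  Numerator = 99 * (1 - 0.29) = 70.29
  Denominator = 73 * 1000 * (9.3 x 10^-6) = 0.6789
  R = 70.29 / 0.6789 = 103.5 K

103.5 K


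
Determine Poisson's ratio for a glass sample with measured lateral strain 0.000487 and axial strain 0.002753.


Poisson's ratio: nu = lateral strain / axial strain
  nu = 0.000487 / 0.002753 = 0.1769

0.1769


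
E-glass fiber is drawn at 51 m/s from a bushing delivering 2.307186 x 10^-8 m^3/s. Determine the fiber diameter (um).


Cross-sectional area from continuity:
  A = Q / v = 2.307186 x 10^-8 / 51 = 4.523894 x 10^-10 m^2
Diameter from circular cross-section:
  d = sqrt(4A / pi) * 10^6 (m -> um)
  d = sqrt(4 * 4.523894 x 10^-10 / pi) * 10^6 = 24.0 um

24.0 um


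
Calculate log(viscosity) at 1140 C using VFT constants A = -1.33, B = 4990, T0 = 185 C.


VFT equation: log(eta) = A + B / (T - T0)
  T - T0 = 1140 - 185 = 955
  B / (T - T0) = 4990 / 955 = 5.225
  log(eta) = -1.33 + 5.225 = 3.895

3.895


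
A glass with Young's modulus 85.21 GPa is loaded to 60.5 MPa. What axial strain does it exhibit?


Rearrange E = sigma / epsilon:
  epsilon = sigma / E
  E (MPa) = 85.21 * 1000 = 85210
  epsilon = 60.5 / 85210 = 0.00071

0.00071


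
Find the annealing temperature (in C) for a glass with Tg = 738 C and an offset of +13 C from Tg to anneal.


The annealing temperature is Tg plus the offset:
  T_anneal = 738 + 13 = 751 C

751 C


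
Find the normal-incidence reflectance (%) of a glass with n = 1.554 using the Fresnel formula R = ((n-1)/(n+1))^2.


Fresnel reflectance at normal incidence:
  R = ((n - 1)/(n + 1))^2
  (n - 1)/(n + 1) = (1.554 - 1)/(1.554 + 1) = 0.216915
  R = 0.216915^2 = 0.0470521
  R(%) = 0.0470521 * 100 = 4.705%

4.705%


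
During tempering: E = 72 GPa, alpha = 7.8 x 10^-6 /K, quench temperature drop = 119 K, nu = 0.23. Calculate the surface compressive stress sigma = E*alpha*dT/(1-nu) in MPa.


Tempering stress: sigma = E * alpha * dT / (1 - nu)
  E (MPa) = 72 * 1000 = 72000
  Numerator = 72000 * (7.8 x 10^-6) * 119 = 66.8304
  Denominator = 1 - 0.23 = 0.77
  sigma = 66.8304 / 0.77 = 86.8 MPa

86.8 MPa


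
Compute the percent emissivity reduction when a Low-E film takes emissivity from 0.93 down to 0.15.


Percentage reduction = (1 - coated/uncoated) * 100
  Ratio = 0.15 / 0.93 = 0.1613
  Reduction = (1 - 0.1613) * 100 = 83.9%

83.9%


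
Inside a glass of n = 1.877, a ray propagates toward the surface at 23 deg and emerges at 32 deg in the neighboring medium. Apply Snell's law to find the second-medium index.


Apply Snell's law: n1 * sin(theta1) = n2 * sin(theta2)
  n2 = n1 * sin(theta1) / sin(theta2)
  sin(23) = 0.390731
  sin(32) = 0.529919
  n2 = 1.877 * 0.390731 / 0.529919 = 1.384

1.384


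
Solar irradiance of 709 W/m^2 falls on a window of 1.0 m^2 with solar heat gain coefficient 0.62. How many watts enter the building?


Solar heat gain: Q = Area * SHGC * Irradiance
  Q = 1.0 * 0.62 * 709 = 439.6 W

439.6 W


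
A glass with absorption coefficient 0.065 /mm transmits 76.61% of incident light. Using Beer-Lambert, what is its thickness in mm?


Rearrange T = exp(-alpha * thickness):
  thickness = -ln(T) / alpha
  T = 76.61/100 = 0.7661
  ln(T) = -0.26644
  -ln(T) = 0.26644
  thickness = 0.26644 / 0.065 = 4.1 mm

4.1 mm


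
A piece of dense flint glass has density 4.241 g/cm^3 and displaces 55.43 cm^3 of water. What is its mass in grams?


Rearrange rho = m / V:
  m = rho * V
  m = 4.241 * 55.43 = 235.079 g

235.079 g


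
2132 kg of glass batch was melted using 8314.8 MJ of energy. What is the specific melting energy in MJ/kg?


Rearrange E = m * s for s:
  s = E / m
  s = 8314.8 / 2132 = 3.9 MJ/kg

3.9 MJ/kg


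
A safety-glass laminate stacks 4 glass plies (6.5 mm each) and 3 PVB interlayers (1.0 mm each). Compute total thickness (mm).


Total thickness = glass contribution + PVB contribution
  Glass: 4 * 6.5 = 26.0 mm
  PVB: 3 * 1.0 = 3.0 mm
  Total = 26.0 + 3.0 = 29.0 mm

29.0 mm


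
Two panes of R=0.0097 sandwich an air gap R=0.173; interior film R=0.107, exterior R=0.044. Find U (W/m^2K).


Total thermal resistance (series):
  R_total = R_in + R_glass + R_air + R_glass + R_out
  R_total = 0.107 + 0.0097 + 0.173 + 0.0097 + 0.044 = 0.3434 m^2K/W
U-value = 1 / R_total = 1 / 0.3434 = 2.912 W/m^2K

2.912 W/m^2K


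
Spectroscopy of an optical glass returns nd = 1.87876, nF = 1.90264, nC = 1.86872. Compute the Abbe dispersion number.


Abbe number formula: Vd = (nd - 1) / (nF - nC)
  nd - 1 = 1.87876 - 1 = 0.87876
  nF - nC = 1.90264 - 1.86872 = 0.03392
  Vd = 0.87876 / 0.03392 = 25.91

25.91


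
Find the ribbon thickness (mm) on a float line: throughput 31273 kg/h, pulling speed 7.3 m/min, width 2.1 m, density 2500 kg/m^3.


Ribbon cross-section from mass balance:
  Volume rate = throughput / density = 31273 / 2500 = 12.5092 m^3/h
  thickness = volume rate / (speed * 60 * width), i.e.
  thickness = throughput / (60 * speed * width * density) * 1000
  thickness = 31273 / (60 * 7.3 * 2.1 * 2500) * 1000 = 13.6 mm

13.6 mm


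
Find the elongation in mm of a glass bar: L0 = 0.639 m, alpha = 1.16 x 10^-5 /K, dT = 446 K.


Thermal expansion formula: dL = alpha * L0 * dT
  dL = (1.16 x 10^-5) * 0.639 * 446 = 0.00330593 m
Convert to mm: 0.00330593 * 1000 = 3.3059 mm

3.3059 mm


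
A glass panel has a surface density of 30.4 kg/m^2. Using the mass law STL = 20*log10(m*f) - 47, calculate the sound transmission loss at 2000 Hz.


Mass law: STL = 20 * log10(m * f) - 47
  m * f = 30.4 * 2000 = 60800
  log10(60800) = 4.7839
  STL = 20 * 4.7839 - 47 = 95.678 - 47 = 48.7 dB

48.7 dB


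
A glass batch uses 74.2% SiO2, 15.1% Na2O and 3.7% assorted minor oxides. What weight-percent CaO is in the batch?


Pieces sum to 100%:
  CaO = 100 - (SiO2 + Na2O + others)
  CaO = 100 - (74.2 + 15.1 + 3.7) = 7.0%

7.0%


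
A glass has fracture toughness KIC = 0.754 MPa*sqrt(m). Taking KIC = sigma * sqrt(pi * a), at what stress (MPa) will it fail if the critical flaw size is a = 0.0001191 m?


Rearrange KIC = sigma * sqrt(pi * a):
  sigma = KIC / sqrt(pi * a)
  sqrt(pi * 0.0001191) = 0.019343
  sigma = 0.754 / 0.019343 = 38.98 MPa

38.98 MPa


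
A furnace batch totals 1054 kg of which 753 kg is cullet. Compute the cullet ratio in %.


Cullet ratio = (cullet mass / total batch mass) * 100
  Ratio = 753 / 1054 * 100 = 71.44%

71.44%


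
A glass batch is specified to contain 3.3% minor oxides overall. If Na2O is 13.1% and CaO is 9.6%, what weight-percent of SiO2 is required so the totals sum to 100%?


Known pieces sum to 100%:
  SiO2 = 100 - (others + Na2O + CaO)
  SiO2 = 100 - (3.3 + 13.1 + 9.6) = 74.0%

74.0%


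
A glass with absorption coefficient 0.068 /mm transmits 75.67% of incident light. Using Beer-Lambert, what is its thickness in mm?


Rearrange T = exp(-alpha * thickness):
  thickness = -ln(T) / alpha
  T = 75.67/100 = 0.7567
  ln(T) = -0.27879
  -ln(T) = 0.27879
  thickness = 0.27879 / 0.068 = 4.1 mm

4.1 mm


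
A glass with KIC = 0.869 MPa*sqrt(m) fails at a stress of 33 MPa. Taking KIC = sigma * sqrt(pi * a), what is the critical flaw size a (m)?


Rearrange KIC = sigma * sqrt(pi * a):
  sqrt(pi * a) = KIC / sigma
  sqrt(pi * a) = 0.869 / 33 = 0.026333
  a = (KIC / sigma)^2 / pi
  a = 0.026333^2 / pi = 0.0002207 m

0.0002207 m


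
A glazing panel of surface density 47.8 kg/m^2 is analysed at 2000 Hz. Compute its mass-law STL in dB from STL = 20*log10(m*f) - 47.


Mass law: STL = 20 * log10(m * f) - 47
  m * f = 47.8 * 2000 = 95600
  log10(95600) = 4.98046
  STL = 20 * 4.98046 - 47 = 99.6092 - 47 = 52.6 dB

52.6 dB


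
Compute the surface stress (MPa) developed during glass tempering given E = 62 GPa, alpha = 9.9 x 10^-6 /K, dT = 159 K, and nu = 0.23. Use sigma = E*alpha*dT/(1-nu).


Tempering stress: sigma = E * alpha * dT / (1 - nu)
  E (MPa) = 62 * 1000 = 62000
  Numerator = 62000 * (9.9 x 10^-6) * 159 = 97.5942
  Denominator = 1 - 0.23 = 0.77
  sigma = 97.5942 / 0.77 = 126.7 MPa

126.7 MPa


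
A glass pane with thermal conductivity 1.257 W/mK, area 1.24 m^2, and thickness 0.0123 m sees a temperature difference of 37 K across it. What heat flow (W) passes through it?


Fourier's law: Q = k * A * dT / t
  Q = 1.257 * 1.24 * 37 / 0.0123
  Q = 57.67116 / 0.0123 = 4688.7 W

4688.7 W


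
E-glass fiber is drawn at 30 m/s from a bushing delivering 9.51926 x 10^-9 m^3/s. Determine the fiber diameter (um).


Cross-sectional area from continuity:
  A = Q / v = 9.51926 x 10^-9 / 30 = 3.173087 x 10^-10 m^2
Diameter from circular cross-section:
  d = sqrt(4A / pi) * 10^6 (m -> um)
  d = sqrt(4 * 3.173087 x 10^-10 / pi) * 10^6 = 20.1 um

20.1 um


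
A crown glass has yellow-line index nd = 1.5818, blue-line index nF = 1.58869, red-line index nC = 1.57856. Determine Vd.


Abbe number formula: Vd = (nd - 1) / (nF - nC)
  nd - 1 = 1.5818 - 1 = 0.5818
  nF - nC = 1.58869 - 1.57856 = 0.01013
  Vd = 0.5818 / 0.01013 = 57.43

57.43


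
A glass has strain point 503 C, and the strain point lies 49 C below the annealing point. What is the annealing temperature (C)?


T_anneal = T_strain + gap:
  T_anneal = 503 + 49 = 552 C

552 C


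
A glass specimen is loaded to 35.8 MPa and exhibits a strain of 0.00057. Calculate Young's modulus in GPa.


Young's modulus: E = stress / strain
  E = 35.8 MPa / 0.00057 = 62807.02 MPa
Convert to GPa: 62807.02 / 1000 = 62.81 GPa

62.81 GPa


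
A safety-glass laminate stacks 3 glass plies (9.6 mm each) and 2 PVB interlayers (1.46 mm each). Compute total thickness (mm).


Total thickness = glass contribution + PVB contribution
  Glass: 3 * 9.6 = 28.8 mm
  PVB: 2 * 1.46 = 2.92 mm
  Total = 28.8 + 2.92 = 31.72 mm

31.72 mm


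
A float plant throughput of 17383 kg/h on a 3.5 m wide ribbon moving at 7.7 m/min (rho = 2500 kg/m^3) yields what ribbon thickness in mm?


Ribbon cross-section from mass balance:
  Volume rate = throughput / density = 17383 / 2500 = 6.9532 m^3/h
  thickness = volume rate / (speed * 60 * width), i.e.
  thickness = throughput / (60 * speed * width * density) * 1000
  thickness = 17383 / (60 * 7.7 * 3.5 * 2500) * 1000 = 4.3 mm

4.3 mm


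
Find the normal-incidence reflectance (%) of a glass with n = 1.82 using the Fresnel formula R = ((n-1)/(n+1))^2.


Fresnel reflectance at normal incidence:
  R = ((n - 1)/(n + 1))^2
  (n - 1)/(n + 1) = (1.82 - 1)/(1.82 + 1) = 0.29078
  R = 0.29078^2 = 0.084553
  R(%) = 0.084553 * 100 = 8.455%

8.455%


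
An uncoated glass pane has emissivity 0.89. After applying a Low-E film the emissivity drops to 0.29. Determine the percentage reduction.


Percentage reduction = (1 - coated/uncoated) * 100
  Ratio = 0.29 / 0.89 = 0.3258
  Reduction = (1 - 0.3258) * 100 = 67.4%

67.4%


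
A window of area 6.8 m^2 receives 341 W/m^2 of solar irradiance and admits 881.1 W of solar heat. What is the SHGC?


Rearrange Q = Area * SHGC * Irradiance:
  SHGC = Q / (Area * Irradiance)
  SHGC = 881.1 / (6.8 * 341) = 0.38

0.38


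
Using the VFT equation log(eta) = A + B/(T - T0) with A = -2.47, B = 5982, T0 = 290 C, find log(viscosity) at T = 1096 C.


VFT equation: log(eta) = A + B / (T - T0)
  T - T0 = 1096 - 290 = 806
  B / (T - T0) = 5982 / 806 = 7.422
  log(eta) = -2.47 + 7.422 = 4.952

4.952


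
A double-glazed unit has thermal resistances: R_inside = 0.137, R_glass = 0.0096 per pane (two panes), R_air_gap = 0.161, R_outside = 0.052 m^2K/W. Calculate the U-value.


Total thermal resistance (series):
  R_total = R_in + R_glass + R_air + R_glass + R_out
  R_total = 0.137 + 0.0096 + 0.161 + 0.0096 + 0.052 = 0.3692 m^2K/W
U-value = 1 / R_total = 1 / 0.3692 = 2.709 W/m^2K

2.709 W/m^2K


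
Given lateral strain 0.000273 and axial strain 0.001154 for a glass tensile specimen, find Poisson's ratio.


Poisson's ratio: nu = lateral strain / axial strain
  nu = 0.000273 / 0.001154 = 0.2366

0.2366


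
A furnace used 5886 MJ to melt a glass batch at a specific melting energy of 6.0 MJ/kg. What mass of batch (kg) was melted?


Rearrange E = m * s for m:
  m = E / s
  m = 5886 / 6.0 = 981.0 kg

981.0 kg


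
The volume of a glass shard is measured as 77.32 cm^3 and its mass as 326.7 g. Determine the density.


Use the definition of density:
  rho = mass / volume
  rho = 326.7 / 77.32 = 4.225 g/cm^3

4.225 g/cm^3


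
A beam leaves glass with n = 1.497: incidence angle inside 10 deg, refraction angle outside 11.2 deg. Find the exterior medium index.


Apply Snell's law: n1 * sin(theta1) = n2 * sin(theta2)
  n2 = n1 * sin(theta1) / sin(theta2)
  sin(10) = 0.173648
  sin(11.2) = 0.194234
  n2 = 1.497 * 0.173648 / 0.194234 = 1.3383

1.3383


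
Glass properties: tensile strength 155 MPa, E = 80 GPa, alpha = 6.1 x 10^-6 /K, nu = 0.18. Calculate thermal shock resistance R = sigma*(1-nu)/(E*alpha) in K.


Thermal shock resistance: R = sigma * (1 - nu) / (E * alpha)
  Numerator = 155 * (1 - 0.18) = 127.1
  Denominator = 80 * 1000 * (6.1 x 10^-6) = 0.488
  R = 127.1 / 0.488 = 260.5 K

260.5 K


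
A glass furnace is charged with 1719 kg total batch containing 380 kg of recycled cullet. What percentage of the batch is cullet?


Cullet ratio = (cullet mass / total batch mass) * 100
  Ratio = 380 / 1719 * 100 = 22.11%

22.11%


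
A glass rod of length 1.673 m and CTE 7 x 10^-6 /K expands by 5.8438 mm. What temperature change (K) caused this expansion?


Rearrange dL = alpha * L0 * dT for dT:
  dT = dL / (alpha * L0)
  dL (m) = 5.8438 / 1000 = 0.0058438
  dT = 0.0058438 / ((7 x 10^-6) * 1.673) = 499.0 K

499.0 K


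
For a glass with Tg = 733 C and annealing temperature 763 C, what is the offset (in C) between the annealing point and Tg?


Offset = T_anneal - Tg:
  offset = 763 - 733 = 30 C

30 C


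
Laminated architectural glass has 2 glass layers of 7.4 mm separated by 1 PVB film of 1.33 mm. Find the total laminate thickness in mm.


Total thickness = glass contribution + PVB contribution
  Glass: 2 * 7.4 = 14.8 mm
  PVB: 1 * 1.33 = 1.33 mm
  Total = 14.8 + 1.33 = 16.13 mm

16.13 mm


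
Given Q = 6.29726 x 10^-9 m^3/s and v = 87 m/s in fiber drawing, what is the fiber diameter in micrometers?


Cross-sectional area from continuity:
  A = Q / v = 6.29726 x 10^-9 / 87 = 7.23823 x 10^-11 m^2
Diameter from circular cross-section:
  d = sqrt(4A / pi) * 10^6 (m -> um)
  d = sqrt(4 * 7.23823 x 10^-11 / pi) * 10^6 = 9.6 um

9.6 um


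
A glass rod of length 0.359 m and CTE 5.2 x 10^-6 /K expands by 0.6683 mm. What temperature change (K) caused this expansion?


Rearrange dL = alpha * L0 * dT for dT:
  dT = dL / (alpha * L0)
  dL (m) = 0.6683 / 1000 = 0.0006683
  dT = 0.0006683 / ((5.2 x 10^-6) * 0.359) = 358.0 K

358.0 K


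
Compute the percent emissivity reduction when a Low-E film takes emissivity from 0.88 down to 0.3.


Percentage reduction = (1 - coated/uncoated) * 100
  Ratio = 0.3 / 0.88 = 0.3409
  Reduction = (1 - 0.3409) * 100 = 65.9%

65.9%


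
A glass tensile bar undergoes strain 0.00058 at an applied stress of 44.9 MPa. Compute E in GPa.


Young's modulus: E = stress / strain
  E = 44.9 MPa / 0.00058 = 77413.79 MPa
Convert to GPa: 77413.79 / 1000 = 77.41 GPa

77.41 GPa


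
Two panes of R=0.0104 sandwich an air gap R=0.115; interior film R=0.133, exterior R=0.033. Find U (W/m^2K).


Total thermal resistance (series):
  R_total = R_in + R_glass + R_air + R_glass + R_out
  R_total = 0.133 + 0.0104 + 0.115 + 0.0104 + 0.033 = 0.3018 m^2K/W
U-value = 1 / R_total = 1 / 0.3018 = 3.313 W/m^2K

3.313 W/m^2K


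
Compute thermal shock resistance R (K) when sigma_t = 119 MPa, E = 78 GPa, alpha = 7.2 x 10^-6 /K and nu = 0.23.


Thermal shock resistance: R = sigma * (1 - nu) / (E * alpha)
  Numerator = 119 * (1 - 0.23) = 91.63
  Denominator = 78 * 1000 * (7.2 x 10^-6) = 0.5616
  R = 91.63 / 0.5616 = 163.2 K

163.2 K


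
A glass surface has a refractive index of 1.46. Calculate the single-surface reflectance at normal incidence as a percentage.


Fresnel reflectance at normal incidence:
  R = ((n - 1)/(n + 1))^2
  (n - 1)/(n + 1) = (1.46 - 1)/(1.46 + 1) = 0.186992
  R = 0.186992^2 = 0.034966
  R(%) = 0.034966 * 100 = 3.497%

3.497%


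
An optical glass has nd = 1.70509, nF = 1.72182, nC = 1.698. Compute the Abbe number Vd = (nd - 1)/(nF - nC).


Abbe number formula: Vd = (nd - 1) / (nF - nC)
  nd - 1 = 1.70509 - 1 = 0.70509
  nF - nC = 1.72182 - 1.698 = 0.02382
  Vd = 0.70509 / 0.02382 = 29.6

29.6


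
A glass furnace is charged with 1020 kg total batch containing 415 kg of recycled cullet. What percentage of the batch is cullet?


Cullet ratio = (cullet mass / total batch mass) * 100
  Ratio = 415 / 1020 * 100 = 40.69%

40.69%


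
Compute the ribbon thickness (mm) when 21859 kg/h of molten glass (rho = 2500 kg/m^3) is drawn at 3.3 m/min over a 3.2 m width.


Ribbon cross-section from mass balance:
  Volume rate = throughput / density = 21859 / 2500 = 8.7436 m^3/h
  thickness = volume rate / (speed * 60 * width), i.e.
  thickness = throughput / (60 * speed * width * density) * 1000
  thickness = 21859 / (60 * 3.3 * 3.2 * 2500) * 1000 = 13.8 mm

13.8 mm


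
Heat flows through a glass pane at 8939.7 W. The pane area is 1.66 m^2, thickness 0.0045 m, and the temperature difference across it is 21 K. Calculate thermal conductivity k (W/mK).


Fourier's law rearranged: k = Q * t / (A * dT)
  Numerator = 8939.7 * 0.0045 = 40.22865
  Denominator = 1.66 * 21 = 34.86
  k = 40.22865 / 34.86 = 1.154 W/mK

1.154 W/mK


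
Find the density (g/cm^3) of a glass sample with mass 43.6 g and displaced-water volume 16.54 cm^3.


Use the definition of density:
  rho = mass / volume
  rho = 43.6 / 16.54 = 2.636 g/cm^3

2.636 g/cm^3


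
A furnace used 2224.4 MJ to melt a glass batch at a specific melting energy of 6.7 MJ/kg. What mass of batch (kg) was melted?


Rearrange E = m * s for m:
  m = E / s
  m = 2224.4 / 6.7 = 332.0 kg

332.0 kg


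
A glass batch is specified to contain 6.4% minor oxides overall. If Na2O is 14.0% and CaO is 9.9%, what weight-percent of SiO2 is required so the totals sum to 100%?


Known pieces sum to 100%:
  SiO2 = 100 - (others + Na2O + CaO)
  SiO2 = 100 - (6.4 + 14.0 + 9.9) = 69.7%

69.7%


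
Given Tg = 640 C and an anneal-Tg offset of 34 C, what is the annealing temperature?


The annealing temperature is Tg plus the offset:
  T_anneal = 640 + 34 = 674 C

674 C


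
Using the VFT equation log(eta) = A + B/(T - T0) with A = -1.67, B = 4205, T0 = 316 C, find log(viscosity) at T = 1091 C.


VFT equation: log(eta) = A + B / (T - T0)
  T - T0 = 1091 - 316 = 775
  B / (T - T0) = 4205 / 775 = 5.426
  log(eta) = -1.67 + 5.426 = 3.756

3.756


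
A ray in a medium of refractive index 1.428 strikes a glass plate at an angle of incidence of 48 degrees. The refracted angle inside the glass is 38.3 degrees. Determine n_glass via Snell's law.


Apply Snell's law: n1 * sin(theta1) = n2 * sin(theta2)
  n2 = n1 * sin(theta1) / sin(theta2)
  sin(48) = 0.743145
  sin(38.3) = 0.619779
  n2 = 1.428 * 0.743145 / 0.619779 = 1.7122

1.7122


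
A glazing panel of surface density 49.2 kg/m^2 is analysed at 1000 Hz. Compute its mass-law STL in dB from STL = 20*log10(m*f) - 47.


Mass law: STL = 20 * log10(m * f) - 47
  m * f = 49.2 * 1000 = 49200
  log10(49200) = 4.69197
  STL = 20 * 4.69197 - 47 = 93.8394 - 47 = 46.8 dB

46.8 dB


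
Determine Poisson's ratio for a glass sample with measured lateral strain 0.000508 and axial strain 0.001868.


Poisson's ratio: nu = lateral strain / axial strain
  nu = 0.000508 / 0.001868 = 0.2719

0.2719


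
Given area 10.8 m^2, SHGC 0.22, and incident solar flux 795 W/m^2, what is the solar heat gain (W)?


Solar heat gain: Q = Area * SHGC * Irradiance
  Q = 10.8 * 0.22 * 795 = 1888.9 W

1888.9 W


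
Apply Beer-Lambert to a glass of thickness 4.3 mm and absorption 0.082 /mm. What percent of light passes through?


Beer-Lambert law: T = exp(-alpha * thickness)
  exponent = -0.082 * 4.3 = -0.3526
  T = exp(-0.3526) = 0.7029
  Percentage = 0.7029 * 100 = 70.29%

70.29%


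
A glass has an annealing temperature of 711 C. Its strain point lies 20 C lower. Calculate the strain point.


Strain point = annealing point - difference:
  T_strain = 711 - 20 = 691 C

691 C


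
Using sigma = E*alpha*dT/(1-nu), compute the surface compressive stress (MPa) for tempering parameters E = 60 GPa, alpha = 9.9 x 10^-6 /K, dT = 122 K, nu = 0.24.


Tempering stress: sigma = E * alpha * dT / (1 - nu)
  E (MPa) = 60 * 1000 = 60000
  Numerator = 60000 * (9.9 x 10^-6) * 122 = 72.468
  Denominator = 1 - 0.24 = 0.76
  sigma = 72.468 / 0.76 = 95.4 MPa

95.4 MPa


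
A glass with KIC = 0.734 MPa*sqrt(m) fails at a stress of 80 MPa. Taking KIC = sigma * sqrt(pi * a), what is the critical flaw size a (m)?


Rearrange KIC = sigma * sqrt(pi * a):
  sqrt(pi * a) = KIC / sigma
  sqrt(pi * a) = 0.734 / 80 = 0.009175
  a = (KIC / sigma)^2 / pi
  a = 0.009175^2 / pi = 0.0000268 m

0.0000268 m


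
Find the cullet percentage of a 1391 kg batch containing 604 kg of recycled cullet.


Cullet ratio = (cullet mass / total batch mass) * 100
  Ratio = 604 / 1391 * 100 = 43.42%

43.42%


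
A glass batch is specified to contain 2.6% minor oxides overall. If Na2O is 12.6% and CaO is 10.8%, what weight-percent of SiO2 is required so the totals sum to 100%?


Known pieces sum to 100%:
  SiO2 = 100 - (others + Na2O + CaO)
  SiO2 = 100 - (2.6 + 12.6 + 10.8) = 74.0%

74.0%


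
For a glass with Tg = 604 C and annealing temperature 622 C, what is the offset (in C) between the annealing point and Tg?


Offset = T_anneal - Tg:
  offset = 622 - 604 = 18 C

18 C


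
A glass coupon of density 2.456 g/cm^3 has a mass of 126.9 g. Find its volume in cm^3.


Rearrange rho = m / V:
  V = m / rho
  V = 126.9 / 2.456 = 51.669 cm^3

51.669 cm^3


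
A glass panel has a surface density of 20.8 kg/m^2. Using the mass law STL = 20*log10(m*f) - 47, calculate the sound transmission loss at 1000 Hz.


Mass law: STL = 20 * log10(m * f) - 47
  m * f = 20.8 * 1000 = 20800
  log10(20800) = 4.31806
  STL = 20 * 4.31806 - 47 = 86.3612 - 47 = 39.4 dB

39.4 dB


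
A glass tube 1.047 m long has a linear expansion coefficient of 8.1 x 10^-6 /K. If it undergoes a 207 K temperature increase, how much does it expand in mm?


Thermal expansion formula: dL = alpha * L0 * dT
  dL = (8.1 x 10^-6) * 1.047 * 207 = 0.0017555 m
Convert to mm: 0.0017555 * 1000 = 1.7555 mm

1.7555 mm


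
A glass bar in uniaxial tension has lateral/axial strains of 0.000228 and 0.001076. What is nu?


Poisson's ratio: nu = lateral strain / axial strain
  nu = 0.000228 / 0.001076 = 0.2119

0.2119


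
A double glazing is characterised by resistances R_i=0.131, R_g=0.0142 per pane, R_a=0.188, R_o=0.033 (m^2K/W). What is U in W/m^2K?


Total thermal resistance (series):
  R_total = R_in + R_glass + R_air + R_glass + R_out
  R_total = 0.131 + 0.0142 + 0.188 + 0.0142 + 0.033 = 0.3804 m^2K/W
U-value = 1 / R_total = 1 / 0.3804 = 2.629 W/m^2K

2.629 W/m^2K


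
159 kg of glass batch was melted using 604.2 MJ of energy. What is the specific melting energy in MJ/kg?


Rearrange E = m * s for s:
  s = E / m
  s = 604.2 / 159 = 3.8 MJ/kg

3.8 MJ/kg


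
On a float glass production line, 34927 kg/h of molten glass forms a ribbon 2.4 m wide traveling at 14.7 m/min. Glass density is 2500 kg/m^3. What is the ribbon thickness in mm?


Ribbon cross-section from mass balance:
  Volume rate = throughput / density = 34927 / 2500 = 13.9708 m^3/h
  thickness = volume rate / (speed * 60 * width), i.e.
  thickness = throughput / (60 * speed * width * density) * 1000
  thickness = 34927 / (60 * 14.7 * 2.4 * 2500) * 1000 = 6.6 mm

6.6 mm


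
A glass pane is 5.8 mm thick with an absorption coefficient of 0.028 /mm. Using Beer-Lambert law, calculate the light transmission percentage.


Beer-Lambert law: T = exp(-alpha * thickness)
  exponent = -0.028 * 5.8 = -0.1624
  T = exp(-0.1624) = 0.8501
  Percentage = 0.8501 * 100 = 85.01%

85.01%


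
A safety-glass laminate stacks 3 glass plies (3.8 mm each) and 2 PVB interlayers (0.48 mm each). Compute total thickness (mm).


Total thickness = glass contribution + PVB contribution
  Glass: 3 * 3.8 = 11.4 mm
  PVB: 2 * 0.48 = 0.96 mm
  Total = 11.4 + 0.96 = 12.36 mm

12.36 mm


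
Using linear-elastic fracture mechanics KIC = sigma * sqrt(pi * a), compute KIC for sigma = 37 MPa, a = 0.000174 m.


Fracture toughness: KIC = sigma * sqrt(pi * a)
  pi * a = pi * 0.000174 = 0.000546637
  sqrt(pi * a) = 0.02338
  KIC = 37 * 0.02338 = 0.865 MPa*sqrt(m)

0.865 MPa*sqrt(m)


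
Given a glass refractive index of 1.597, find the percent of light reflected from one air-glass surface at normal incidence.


Fresnel reflectance at normal incidence:
  R = ((n - 1)/(n + 1))^2
  (n - 1)/(n + 1) = (1.597 - 1)/(1.597 + 1) = 0.229881
  R = 0.229881^2 = 0.0528453
  R(%) = 0.0528453 * 100 = 5.285%

5.285%


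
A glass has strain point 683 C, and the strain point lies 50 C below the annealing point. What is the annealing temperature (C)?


T_anneal = T_strain + gap:
  T_anneal = 683 + 50 = 733 C

733 C


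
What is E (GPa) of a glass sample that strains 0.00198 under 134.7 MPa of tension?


Young's modulus: E = stress / strain
  E = 134.7 MPa / 0.00198 = 68030.3 MPa
Convert to GPa: 68030.3 / 1000 = 68.03 GPa

68.03 GPa


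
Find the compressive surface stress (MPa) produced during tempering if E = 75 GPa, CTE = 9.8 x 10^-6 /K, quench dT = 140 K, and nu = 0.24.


Tempering stress: sigma = E * alpha * dT / (1 - nu)
  E (MPa) = 75 * 1000 = 75000
  Numerator = 75000 * (9.8 x 10^-6) * 140 = 102.9
  Denominator = 1 - 0.24 = 0.76
  sigma = 102.9 / 0.76 = 135.4 MPa

135.4 MPa


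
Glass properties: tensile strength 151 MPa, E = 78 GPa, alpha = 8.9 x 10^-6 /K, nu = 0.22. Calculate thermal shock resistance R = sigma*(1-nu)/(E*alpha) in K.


Thermal shock resistance: R = sigma * (1 - nu) / (E * alpha)
  Numerator = 151 * (1 - 0.22) = 117.78
  Denominator = 78 * 1000 * (8.9 x 10^-6) = 0.6942
  R = 117.78 / 0.6942 = 169.7 K

169.7 K
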